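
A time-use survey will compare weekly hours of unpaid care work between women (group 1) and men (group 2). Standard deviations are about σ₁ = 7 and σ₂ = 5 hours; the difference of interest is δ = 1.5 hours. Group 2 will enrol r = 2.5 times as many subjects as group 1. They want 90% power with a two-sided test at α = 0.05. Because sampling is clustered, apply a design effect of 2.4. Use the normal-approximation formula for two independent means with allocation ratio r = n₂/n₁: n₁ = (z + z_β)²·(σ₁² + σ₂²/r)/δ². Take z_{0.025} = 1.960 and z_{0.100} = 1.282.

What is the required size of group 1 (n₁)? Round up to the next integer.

n₁ = (z_{α/2} + z_β)² · (σ₁² + σ₂²/r) / δ²
   = (1.960 + 1.282)² · (7² + 5²/2.5) / 1.5²
   = 10.5106 · (49 + 10) / 2.25
   = 10.5106 · 59 / 2.25
   = 275.61
Design effect: 2.4 × 275.61 = 661.46.
Round up → n₁ = 662; n₂ = r·n₁ = 2.5 × 662 = 1655.

n₁ = 662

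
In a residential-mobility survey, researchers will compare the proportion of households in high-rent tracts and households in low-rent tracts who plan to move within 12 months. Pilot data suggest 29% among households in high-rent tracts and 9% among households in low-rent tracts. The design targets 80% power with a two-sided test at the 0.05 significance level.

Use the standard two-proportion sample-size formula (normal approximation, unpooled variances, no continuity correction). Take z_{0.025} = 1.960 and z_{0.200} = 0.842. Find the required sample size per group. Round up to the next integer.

n = (z_{α/2} + z_β)² · [p₁(1−p₁) + p₂(1−p₂)] / (p₁ − p₂)²
  = (1.960 + 0.842)² · (0.29·0.71 + 0.09·0.91) / (0.20)²
  = (2.802)² · (0.2059 + 0.0819) / 0.0400
  = 7.8512 · 0.2878 / 0.0400
  = 56.49
Round up → n = 57 per group.

n = 57 per group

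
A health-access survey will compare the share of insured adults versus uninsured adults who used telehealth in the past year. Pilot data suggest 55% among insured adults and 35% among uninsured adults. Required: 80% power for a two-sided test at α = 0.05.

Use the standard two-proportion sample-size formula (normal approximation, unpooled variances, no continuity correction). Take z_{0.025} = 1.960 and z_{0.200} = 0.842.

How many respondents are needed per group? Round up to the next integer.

n = 94 per group

n = (z_{α/2} + z_β)² · [p₁(1−p₁) + p₂(1−p₂)] / (p₁ − p₂)²
  = (1.960 + 0.842)² · (0.55·0.45 + 0.35·0.65) / (0.20)²
  = (2.802)² · (0.2475 + 0.2275) / 0.0400
  = 7.8512 · 0.4750 / 0.0400
  = 93.23
Round up → n = 94 per group.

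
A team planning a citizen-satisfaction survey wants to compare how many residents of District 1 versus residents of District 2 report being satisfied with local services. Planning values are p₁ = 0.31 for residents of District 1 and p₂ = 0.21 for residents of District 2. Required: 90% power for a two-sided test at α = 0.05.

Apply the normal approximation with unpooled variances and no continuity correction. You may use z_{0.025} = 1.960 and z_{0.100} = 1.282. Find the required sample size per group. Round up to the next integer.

n = (z_{α/2} + z_β)² · [p₁(1−p₁) + p₂(1−p₂)] / (p₁ − p₂)²
  = (1.960 + 1.282)² · (0.31·0.69 + 0.21·0.79) / (0.10)²
  = (3.242)² · (0.2139 + 0.1659) / 0.0100
  = 10.5106 · 0.3798 / 0.0100
  = 399.19
Round up → n = 400 per group.

n = 400 per group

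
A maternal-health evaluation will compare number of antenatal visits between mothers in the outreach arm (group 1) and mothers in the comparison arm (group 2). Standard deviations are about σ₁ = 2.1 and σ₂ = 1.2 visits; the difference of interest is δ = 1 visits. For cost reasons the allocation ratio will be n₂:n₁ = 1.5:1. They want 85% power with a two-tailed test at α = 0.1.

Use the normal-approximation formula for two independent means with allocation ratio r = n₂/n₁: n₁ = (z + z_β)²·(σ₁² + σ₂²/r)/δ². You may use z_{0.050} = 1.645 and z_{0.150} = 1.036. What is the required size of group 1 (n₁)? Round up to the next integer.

n₁ = 39

n₁ = (z_{α/2} + z_β)² · (σ₁² + σ₂²/r) / δ²
   = (1.645 + 1.036)² · (2.1² + 1.2²/1.5) / 1²
   = 7.1878 · (4.41 + 0.96) / 1
   = 7.1878 · 5.37 / 1
   = 38.60
Round up → n₁ = 39; n₂ = r·n₁ = 1.5 × 39 = 59.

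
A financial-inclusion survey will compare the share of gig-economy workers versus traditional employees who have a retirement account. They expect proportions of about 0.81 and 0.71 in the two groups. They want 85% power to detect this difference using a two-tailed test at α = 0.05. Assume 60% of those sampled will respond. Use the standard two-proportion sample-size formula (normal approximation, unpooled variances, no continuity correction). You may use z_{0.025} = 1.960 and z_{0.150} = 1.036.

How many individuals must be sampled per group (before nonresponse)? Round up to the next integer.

n = 539 per group

n = (z_{α/2} + z_β)² · [p₁(1−p₁) + p₂(1−p₂)] / (p₁ − p₂)²
  = (1.960 + 1.036)² · (0.81·0.19 + 0.71·0.29) / (0.10)²
  = (2.996)² · (0.1539 + 0.2059) / 0.0100
  = 8.9760 · 0.3598 / 0.0100
  = 322.96
Adjust for 60% response: 322.96 / 0.60 = 538.26.
Round up → n = 539 per group.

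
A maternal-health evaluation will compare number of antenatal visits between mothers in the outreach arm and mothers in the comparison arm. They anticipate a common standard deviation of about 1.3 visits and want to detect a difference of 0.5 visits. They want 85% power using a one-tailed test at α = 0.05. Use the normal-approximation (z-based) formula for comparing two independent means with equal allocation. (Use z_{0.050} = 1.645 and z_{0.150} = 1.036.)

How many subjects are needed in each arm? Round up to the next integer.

n = 98 per group

n = (z_α + z_β)² · (σ₁² + σ₂²) / δ²
  = (1.645 + 1.036)² · (2·1.3² = 3.38) / 0.5²
  = 7.1878 · 3.38 / 0.25
  = 97.18
Round up → n = 98 per group.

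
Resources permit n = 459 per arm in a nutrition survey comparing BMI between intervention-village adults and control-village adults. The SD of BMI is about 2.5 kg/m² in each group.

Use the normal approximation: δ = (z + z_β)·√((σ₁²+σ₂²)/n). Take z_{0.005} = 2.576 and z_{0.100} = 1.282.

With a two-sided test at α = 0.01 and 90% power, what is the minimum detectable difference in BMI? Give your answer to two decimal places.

Minimum detectable difference ≈ 0.64 kg/m²

δ = (z_{α/2} + z_β) · √((σ₁²+σ₂²)/n)
  = (2.576 + 1.282) · √(12.5/459)
  = 3.858 · √0.02723
  = 3.858 · 0.1650
  = 0.6367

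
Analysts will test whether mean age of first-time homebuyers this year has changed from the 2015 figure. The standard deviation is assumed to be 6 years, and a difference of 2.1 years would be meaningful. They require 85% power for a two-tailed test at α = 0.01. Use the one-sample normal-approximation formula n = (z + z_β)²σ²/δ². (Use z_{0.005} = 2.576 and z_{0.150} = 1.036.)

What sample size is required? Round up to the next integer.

n = 107

n = (z_{α/2} + z_β)² · σ² / δ²
  = (2.576 + 1.036)² · 6² / 2.1²
  = 13.0465 · 36 / 4.41
  = 106.50
Round up → n = 107.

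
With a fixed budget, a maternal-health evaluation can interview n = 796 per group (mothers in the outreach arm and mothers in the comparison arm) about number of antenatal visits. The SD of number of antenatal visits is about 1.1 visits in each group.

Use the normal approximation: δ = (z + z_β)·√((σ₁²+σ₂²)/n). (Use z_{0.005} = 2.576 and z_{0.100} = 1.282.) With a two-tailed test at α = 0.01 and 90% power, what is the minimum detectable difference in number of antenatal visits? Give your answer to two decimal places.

δ = (z_{α/2} + z_β) · √((σ₁²+σ₂²)/n)
  = (2.576 + 1.282) · √(2.42/796)
  = 3.858 · √0.00304
  = 3.858 · 0.0551
  = 0.2127

Minimum detectable difference ≈ 0.21 visits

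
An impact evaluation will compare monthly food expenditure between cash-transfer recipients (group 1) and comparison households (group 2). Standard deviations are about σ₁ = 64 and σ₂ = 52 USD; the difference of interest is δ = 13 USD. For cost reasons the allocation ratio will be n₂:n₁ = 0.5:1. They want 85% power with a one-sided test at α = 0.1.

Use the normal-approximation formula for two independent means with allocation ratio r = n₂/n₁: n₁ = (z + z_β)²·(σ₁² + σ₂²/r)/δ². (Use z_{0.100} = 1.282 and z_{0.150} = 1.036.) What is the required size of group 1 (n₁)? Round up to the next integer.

n₁ = (z_α + z_β)² · (σ₁² + σ₂²/r) / δ²
   = (1.282 + 1.036)² · (64² + 52²/0.5) / 13²
   = 5.3731 · (4096 + 5408) / 169
   = 5.3731 · 9504 / 169
   = 302.17
Round up → n₁ = 303; n₂ = r·n₁ = 0.5 × 303 = 152.

n₁ = 303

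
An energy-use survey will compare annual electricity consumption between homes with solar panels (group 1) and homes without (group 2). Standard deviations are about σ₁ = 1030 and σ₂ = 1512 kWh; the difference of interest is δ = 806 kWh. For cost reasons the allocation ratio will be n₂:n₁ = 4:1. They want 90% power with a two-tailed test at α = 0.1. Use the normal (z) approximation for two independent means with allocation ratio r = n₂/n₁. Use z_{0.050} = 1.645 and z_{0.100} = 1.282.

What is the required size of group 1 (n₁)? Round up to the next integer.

n₁ = (z_{α/2} + z_β)² · (σ₁² + σ₂²/r) / δ²
   = (1.645 + 1.282)² · (1030² + 1512²/4) / 806²
   = 8.5673 · (1060900 + 571536) / 649636
   = 8.5673 · 1632436 / 649636
   = 21.53
Round up → n₁ = 22; n₂ = r·n₁ = 4 × 22 = 88.

n₁ = 22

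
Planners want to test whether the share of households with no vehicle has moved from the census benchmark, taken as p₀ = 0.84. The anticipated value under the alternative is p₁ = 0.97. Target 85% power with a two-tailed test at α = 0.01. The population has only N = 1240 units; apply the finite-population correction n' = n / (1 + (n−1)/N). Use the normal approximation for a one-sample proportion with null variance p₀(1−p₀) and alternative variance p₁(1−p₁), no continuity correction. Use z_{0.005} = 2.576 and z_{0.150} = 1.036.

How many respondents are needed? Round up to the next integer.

n = 71

n = [z_{α/2}·√(p₀q₀) + z_β·√(p₁q₁)]² / (p₁ − p₀)²
  = [2.576·√(0.84·0.16) + 1.036·√(0.97·0.03)]² / (0.13)²
  = [2.576·0.3666 + 1.036·0.1706]² / 0.0169
  = [1.1211]² / 0.0169
  = 74.37
Finite-population correction (N = 1240): 74.37 / (1 + (74.37 − 1)/1240) = 70.22.
Round up → n = 71.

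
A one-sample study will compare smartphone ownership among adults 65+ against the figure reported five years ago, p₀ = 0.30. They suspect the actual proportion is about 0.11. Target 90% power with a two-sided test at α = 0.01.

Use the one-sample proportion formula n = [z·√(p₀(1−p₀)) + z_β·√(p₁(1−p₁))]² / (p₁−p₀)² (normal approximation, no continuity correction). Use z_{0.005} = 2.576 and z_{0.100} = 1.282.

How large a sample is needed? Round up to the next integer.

n = 70

n = [z_{α/2}·√(p₀q₀) + z_β·√(p₁q₁)]² / (p₁ − p₀)²
  = [2.576·√(0.30·0.70) + 1.282·√(0.11·0.89)]² / (-0.19)²
  = [2.576·0.4583 + 1.282·0.3129]² / 0.0361
  = [1.5816]² / 0.0361
  = 69.29
Round up → n = 70.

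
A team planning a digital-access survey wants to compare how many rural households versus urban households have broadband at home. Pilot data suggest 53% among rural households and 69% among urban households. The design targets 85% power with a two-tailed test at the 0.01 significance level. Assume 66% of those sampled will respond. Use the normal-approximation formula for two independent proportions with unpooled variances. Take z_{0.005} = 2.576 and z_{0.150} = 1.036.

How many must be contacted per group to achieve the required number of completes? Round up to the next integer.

n = (z_{α/2} + z_β)² · [p₁(1−p₁) + p₂(1−p₂)] / (p₁ − p₂)²
  = (2.576 + 1.036)² · (0.53·0.47 + 0.69·0.31) / (-0.16)²
  = (3.612)² · (0.2491 + 0.2139) / 0.0256
  = 13.0465 · 0.4630 / 0.0256
  = 235.96
Adjust for 66% response: 235.96 / 0.66 = 357.51.
Round up → n = 358 per group.

n = 358 per group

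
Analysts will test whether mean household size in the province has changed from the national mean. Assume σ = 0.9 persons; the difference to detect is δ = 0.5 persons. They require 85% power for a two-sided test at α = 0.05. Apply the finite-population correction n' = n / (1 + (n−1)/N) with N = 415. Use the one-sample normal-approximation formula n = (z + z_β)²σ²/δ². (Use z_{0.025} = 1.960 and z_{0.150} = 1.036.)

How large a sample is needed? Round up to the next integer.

n = 28

n = (z_{α/2} + z_β)² · σ² / δ²
  = (1.960 + 1.036)² · 0.9² / 0.5²
  = 8.9760 · 0.81 / 0.25
  = 29.08
Finite-population correction (N = 415): 29.08 / (1 + (29.08 − 1)/415) = 27.24.
Round up → n = 28.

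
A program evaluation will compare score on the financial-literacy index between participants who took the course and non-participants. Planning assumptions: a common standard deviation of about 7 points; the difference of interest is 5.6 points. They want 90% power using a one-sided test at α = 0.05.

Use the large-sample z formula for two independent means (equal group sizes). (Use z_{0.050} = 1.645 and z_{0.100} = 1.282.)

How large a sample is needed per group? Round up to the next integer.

n = 27 per group

n = (z_α + z_β)² · (σ₁² + σ₂²) / δ²
  = (1.645 + 1.282)² · (2·7² = 98) / 5.6²
  = 8.5673 · 98 / 31.36
  = 26.77
Round up → n = 27 per group.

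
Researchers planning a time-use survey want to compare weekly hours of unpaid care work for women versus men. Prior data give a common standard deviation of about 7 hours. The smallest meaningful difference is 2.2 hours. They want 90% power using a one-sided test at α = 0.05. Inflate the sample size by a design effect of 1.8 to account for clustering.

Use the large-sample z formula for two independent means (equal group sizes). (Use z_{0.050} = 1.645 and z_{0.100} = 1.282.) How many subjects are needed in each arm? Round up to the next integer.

n = 313 per group

n = (z_α + z_β)² · (σ₁² + σ₂²) / δ²
  = (1.645 + 1.282)² · (2·7² = 98) / 2.2²
  = 8.5673 · 98 / 4.84
  = 173.47
Design effect: 1.8 × 173.47 = 312.25.
Round up → n = 313 per group.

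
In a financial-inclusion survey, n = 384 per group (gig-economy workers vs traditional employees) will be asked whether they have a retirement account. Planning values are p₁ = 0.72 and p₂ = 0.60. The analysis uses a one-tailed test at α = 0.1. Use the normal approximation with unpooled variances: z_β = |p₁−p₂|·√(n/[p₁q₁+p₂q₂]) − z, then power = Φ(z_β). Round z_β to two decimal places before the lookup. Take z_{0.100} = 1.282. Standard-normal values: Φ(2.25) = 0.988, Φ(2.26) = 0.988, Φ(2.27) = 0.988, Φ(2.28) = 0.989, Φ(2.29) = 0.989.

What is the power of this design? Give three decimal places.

Power ≈ 0.988

z_β = |p₁−p₂|·√(n/[p₁q₁+p₂q₂]) − z_α
    = 0.12 · √(384/0.4416) − 1.282
    = 0.12 · 29.4884 − 1.282
    = 3.5386 − 1.282 = 2.2566 → 2.26
Power = Φ(2.26) = 0.988.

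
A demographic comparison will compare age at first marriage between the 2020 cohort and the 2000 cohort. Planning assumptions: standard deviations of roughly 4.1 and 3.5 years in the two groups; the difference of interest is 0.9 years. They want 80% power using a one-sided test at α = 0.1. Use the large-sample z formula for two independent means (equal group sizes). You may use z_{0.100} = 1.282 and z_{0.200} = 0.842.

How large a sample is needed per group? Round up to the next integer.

n = (z_α + z_β)² · (σ₁² + σ₂²) / δ²
  = (1.282 + 0.842)² · (4.1² + 3.5² = 29.06) / 0.9²
  = 4.5114 · 29.06 / 0.81
  = 161.85
Round up → n = 162 per group.

n = 162 per group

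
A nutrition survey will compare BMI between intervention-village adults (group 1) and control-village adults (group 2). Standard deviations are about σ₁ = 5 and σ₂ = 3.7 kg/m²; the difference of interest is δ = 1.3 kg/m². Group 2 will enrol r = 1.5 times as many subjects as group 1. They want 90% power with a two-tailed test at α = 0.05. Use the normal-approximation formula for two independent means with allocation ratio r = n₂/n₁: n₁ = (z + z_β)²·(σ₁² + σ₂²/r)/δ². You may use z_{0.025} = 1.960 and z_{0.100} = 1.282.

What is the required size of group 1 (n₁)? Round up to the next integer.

n₁ = (z_{α/2} + z_β)² · (σ₁² + σ₂²/r) / δ²
   = (1.960 + 1.282)² · (5² + 3.7²/1.5) / 1.3²
   = 10.5106 · (25 + 9.1267) / 1.69
   = 10.5106 · 34.1267 / 1.69
   = 212.24
Round up → n₁ = 213; n₂ = r·n₁ = 1.5 × 213 = 320.

n₁ = 213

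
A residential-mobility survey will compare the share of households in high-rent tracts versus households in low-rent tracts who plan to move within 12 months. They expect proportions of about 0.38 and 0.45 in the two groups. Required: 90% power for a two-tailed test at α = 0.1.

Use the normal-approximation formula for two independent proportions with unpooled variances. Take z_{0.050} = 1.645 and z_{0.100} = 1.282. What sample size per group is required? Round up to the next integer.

n = 845 per group

n = (z_{α/2} + z_β)² · [p₁(1−p₁) + p₂(1−p₂)] / (p₁ − p₂)²
  = (1.645 + 1.282)² · (0.38·0.62 + 0.45·0.55) / (-0.07)²
  = (2.927)² · (0.2356 + 0.2475) / 0.0049
  = 8.5673 · 0.4831 / 0.0049
  = 844.67
Round up → n = 845 per group.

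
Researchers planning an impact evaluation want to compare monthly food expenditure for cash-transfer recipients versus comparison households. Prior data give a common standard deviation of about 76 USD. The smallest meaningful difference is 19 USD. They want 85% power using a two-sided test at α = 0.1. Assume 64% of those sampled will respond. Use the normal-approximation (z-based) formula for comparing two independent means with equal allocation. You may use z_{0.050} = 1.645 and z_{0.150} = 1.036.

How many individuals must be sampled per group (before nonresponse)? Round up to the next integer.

n = (z_{α/2} + z_β)² · (σ₁² + σ₂²) / δ²
  = (1.645 + 1.036)² · (2·76² = 11552) / 19²
  = 7.1878 · 11552 / 361
  = 230.01
Adjust for 64% response: 230.01 / 0.64 = 359.39.
Round up → n = 360 per group.

n = 360 per group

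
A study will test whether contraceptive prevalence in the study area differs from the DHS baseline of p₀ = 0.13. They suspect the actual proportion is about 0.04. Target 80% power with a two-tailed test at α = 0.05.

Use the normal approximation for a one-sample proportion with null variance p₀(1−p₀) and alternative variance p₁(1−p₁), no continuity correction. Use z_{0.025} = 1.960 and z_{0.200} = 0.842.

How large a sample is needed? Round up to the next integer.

n = [z_{α/2}·√(p₀q₀) + z_β·√(p₁q₁)]² / (p₁ − p₀)²
  = [1.960·√(0.13·0.87) + 0.842·√(0.04·0.96)]² / (-0.09)²
  = [1.960·0.3363 + 0.842·0.1960]² / 0.0081
  = [0.8242]² / 0.0081
  = 83.86
Round up → n = 84.

n = 84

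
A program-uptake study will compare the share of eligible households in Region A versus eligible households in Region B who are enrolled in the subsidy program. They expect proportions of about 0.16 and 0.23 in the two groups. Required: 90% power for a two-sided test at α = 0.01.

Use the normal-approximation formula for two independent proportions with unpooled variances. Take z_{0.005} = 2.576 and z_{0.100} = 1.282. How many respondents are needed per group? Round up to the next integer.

n = 947 per group

n = (z_{α/2} + z_β)² · [p₁(1−p₁) + p₂(1−p₂)] / (p₁ − p₂)²
  = (2.576 + 1.282)² · (0.16·0.84 + 0.23·0.77) / (-0.07)²
  = (3.858)² · (0.1344 + 0.1771) / 0.0049
  = 14.8842 · 0.3115 / 0.0049
  = 946.21
Round up → n = 947 per group.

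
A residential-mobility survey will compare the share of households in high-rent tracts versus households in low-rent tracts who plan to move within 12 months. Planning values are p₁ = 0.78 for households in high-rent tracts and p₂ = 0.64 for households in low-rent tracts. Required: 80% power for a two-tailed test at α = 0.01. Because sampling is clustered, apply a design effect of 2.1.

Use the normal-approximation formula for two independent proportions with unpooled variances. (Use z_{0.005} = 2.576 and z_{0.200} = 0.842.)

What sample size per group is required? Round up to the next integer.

n = (z_{α/2} + z_β)² · [p₁(1−p₁) + p₂(1−p₂)] / (p₁ − p₂)²
  = (2.576 + 0.842)² · (0.78·0.22 + 0.64·0.36) / (0.14)²
  = (3.418)² · (0.1716 + 0.2304) / 0.0196
  = 11.6827 · 0.4020 / 0.0196
  = 239.62
Design effect: 2.1 × 239.62 = 503.19.
Round up → n = 504 per group.

n = 504 per group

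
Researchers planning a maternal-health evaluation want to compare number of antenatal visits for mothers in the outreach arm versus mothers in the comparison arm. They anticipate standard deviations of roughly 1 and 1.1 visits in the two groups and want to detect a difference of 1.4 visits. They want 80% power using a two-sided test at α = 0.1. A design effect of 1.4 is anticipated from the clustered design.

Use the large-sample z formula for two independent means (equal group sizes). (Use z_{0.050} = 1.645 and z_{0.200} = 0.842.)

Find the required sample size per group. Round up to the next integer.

n = 10 per group

n = (z_{α/2} + z_β)² · (σ₁² + σ₂²) / δ²
  = (1.645 + 0.842)² · (1² + 1.1² = 2.21) / 1.4²
  = 6.1852 · 2.21 / 1.96
  = 6.97
Design effect: 1.4 × 6.97 = 9.76.
Round up → n = 10 per group.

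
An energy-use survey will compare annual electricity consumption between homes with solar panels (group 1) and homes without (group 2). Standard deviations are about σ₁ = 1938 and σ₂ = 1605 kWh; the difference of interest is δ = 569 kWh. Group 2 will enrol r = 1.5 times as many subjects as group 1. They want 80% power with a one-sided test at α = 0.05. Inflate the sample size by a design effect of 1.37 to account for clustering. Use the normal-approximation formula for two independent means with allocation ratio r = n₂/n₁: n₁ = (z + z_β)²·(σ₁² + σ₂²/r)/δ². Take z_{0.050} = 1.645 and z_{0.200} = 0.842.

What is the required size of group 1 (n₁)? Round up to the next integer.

n₁ = 144

n₁ = (z_α + z_β)² · (σ₁² + σ₂²/r) / δ²
   = (1.645 + 0.842)² · (1938² + 1605²/1.5) / 569²
   = 6.1852 · (3755844 + 1717350) / 323761
   = 6.1852 · 5473194 / 323761
   = 104.56
Design effect: 1.37 × 104.56 = 143.25.
Round up → n₁ = 144; n₂ = r·n₁ = 1.5 × 144 = 216.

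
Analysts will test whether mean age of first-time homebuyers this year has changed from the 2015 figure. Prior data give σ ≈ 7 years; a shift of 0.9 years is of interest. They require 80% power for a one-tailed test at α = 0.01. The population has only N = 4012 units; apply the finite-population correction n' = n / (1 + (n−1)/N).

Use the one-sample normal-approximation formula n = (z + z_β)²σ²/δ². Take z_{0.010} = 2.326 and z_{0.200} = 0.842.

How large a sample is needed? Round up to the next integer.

n = (z_α + z_β)² · σ² / δ²
  = (2.326 + 0.842)² · 7² / 0.9²
  = 10.0362 · 49 / 0.81
  = 607.13
Finite-population correction (N = 4012): 607.13 / (1 + (607.13 − 1)/4012) = 527.44.
Round up → n = 528.

n = 528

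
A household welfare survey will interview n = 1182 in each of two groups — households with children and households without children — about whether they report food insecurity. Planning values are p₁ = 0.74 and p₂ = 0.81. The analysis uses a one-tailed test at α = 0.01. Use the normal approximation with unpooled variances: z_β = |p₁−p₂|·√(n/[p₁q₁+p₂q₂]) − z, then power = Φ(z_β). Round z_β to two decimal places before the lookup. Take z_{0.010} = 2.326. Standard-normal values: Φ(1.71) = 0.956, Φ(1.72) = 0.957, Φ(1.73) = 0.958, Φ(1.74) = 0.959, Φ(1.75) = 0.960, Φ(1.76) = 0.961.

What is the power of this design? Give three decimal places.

Power ≈ 0.961

z_β = |p₁−p₂|·√(n/[p₁q₁+p₂q₂]) − z_α
    = 0.07 · √(1182/0.3463) − 2.326
    = 0.07 · 58.4228 − 2.326
    = 4.0896 − 2.326 = 1.7636 → 1.76
Power = Φ(1.76) = 0.961.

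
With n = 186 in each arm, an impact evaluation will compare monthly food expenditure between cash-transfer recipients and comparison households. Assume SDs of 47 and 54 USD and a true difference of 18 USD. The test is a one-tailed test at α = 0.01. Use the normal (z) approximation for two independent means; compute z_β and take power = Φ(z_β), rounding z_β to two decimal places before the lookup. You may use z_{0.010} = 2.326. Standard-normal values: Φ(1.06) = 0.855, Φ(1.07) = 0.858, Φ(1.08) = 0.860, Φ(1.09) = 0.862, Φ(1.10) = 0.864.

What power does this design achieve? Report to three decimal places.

z_β = δ·√(n/(σ₁²+σ₂²)) − z_α
    = 18 · √(186/5125) − 2.326
    = 18 · 0.19051 − 2.326
    = 3.4291 − 2.326 = 1.1031 → 1.10
Power = Φ(1.10) = 0.864.

Power ≈ 0.864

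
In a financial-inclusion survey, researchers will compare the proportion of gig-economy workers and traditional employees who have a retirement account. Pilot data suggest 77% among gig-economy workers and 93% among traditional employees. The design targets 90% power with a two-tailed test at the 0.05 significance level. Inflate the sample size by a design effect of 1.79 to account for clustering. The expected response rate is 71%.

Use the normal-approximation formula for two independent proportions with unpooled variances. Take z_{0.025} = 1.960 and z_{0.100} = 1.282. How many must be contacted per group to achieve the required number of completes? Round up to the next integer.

n = (z_{α/2} + z_β)² · [p₁(1−p₁) + p₂(1−p₂)] / (p₁ − p₂)²
  = (1.960 + 1.282)² · (0.77·0.23 + 0.93·0.07) / (-0.16)²
  = (3.242)² · (0.1771 + 0.0651) / 0.0256
  = 10.5106 · 0.2422 / 0.0256
  = 99.44
Design effect: 1.79 × 99.44 = 178.00.
Adjust for 71% response: 178.00 / 0.71 = 250.70.
Round up → n = 251 per group.

n = 251 per group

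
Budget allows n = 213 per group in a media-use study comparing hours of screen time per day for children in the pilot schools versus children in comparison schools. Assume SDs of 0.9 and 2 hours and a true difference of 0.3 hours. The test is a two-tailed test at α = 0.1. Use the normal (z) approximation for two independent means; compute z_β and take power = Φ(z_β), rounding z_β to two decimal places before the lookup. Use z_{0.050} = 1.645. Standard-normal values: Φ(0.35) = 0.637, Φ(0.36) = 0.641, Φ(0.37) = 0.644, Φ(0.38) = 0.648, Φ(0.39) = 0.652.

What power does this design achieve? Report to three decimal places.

Power ≈ 0.637

z_β = δ·√(n/(σ₁²+σ₂²)) − z_{α/2}
    = 0.3 · √(213/4.81) − 1.645
    = 0.3 · 6.65453 − 1.645
    = 1.9964 − 1.645 = 0.3514 → 0.35
Power = Φ(0.35) = 0.637.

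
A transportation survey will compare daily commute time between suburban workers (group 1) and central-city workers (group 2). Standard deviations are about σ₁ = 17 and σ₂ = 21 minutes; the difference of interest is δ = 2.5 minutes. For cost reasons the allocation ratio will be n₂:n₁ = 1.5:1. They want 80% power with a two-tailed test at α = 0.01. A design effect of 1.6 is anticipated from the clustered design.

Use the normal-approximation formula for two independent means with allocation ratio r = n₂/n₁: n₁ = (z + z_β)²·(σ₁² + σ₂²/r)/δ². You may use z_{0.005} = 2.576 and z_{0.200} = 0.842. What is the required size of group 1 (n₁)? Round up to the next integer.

n₁ = (z_{α/2} + z_β)² · (σ₁² + σ₂²/r) / δ²
   = (2.576 + 0.842)² · (17² + 21²/1.5) / 2.5²
   = 11.6827 · (289 + 294) / 6.25
   = 11.6827 · 583 / 6.25
   = 1089.76
Design effect: 1.6 × 1089.76 = 1743.62.
Round up → n₁ = 1744; n₂ = r·n₁ = 1.5 × 1744 = 2616.

n₁ = 1744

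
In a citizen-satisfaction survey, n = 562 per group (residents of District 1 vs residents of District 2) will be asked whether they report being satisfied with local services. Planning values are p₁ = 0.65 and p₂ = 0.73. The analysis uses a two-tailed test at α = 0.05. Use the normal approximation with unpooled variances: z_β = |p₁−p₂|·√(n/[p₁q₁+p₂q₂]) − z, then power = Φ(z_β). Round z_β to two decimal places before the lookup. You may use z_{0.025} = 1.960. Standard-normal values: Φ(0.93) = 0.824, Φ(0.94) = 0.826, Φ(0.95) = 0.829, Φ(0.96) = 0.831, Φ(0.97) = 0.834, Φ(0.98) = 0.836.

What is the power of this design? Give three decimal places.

Power ≈ 0.829

z_β = |p₁−p₂|·√(n/[p₁q₁+p₂q₂]) − z_{α/2}
    = 0.08 · √(562/0.4246) − 1.960
    = 0.08 · 36.3813 − 1.960
    = 2.9105 − 1.960 = 0.9505 → 0.95
Power = Φ(0.95) = 0.829.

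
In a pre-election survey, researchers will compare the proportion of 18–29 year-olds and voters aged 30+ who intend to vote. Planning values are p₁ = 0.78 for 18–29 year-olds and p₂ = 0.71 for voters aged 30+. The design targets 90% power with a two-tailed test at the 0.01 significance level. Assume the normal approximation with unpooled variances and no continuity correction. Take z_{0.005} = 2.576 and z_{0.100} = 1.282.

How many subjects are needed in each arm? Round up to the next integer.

n = (z_{α/2} + z_β)² · [p₁(1−p₁) + p₂(1−p₂)] / (p₁ − p₂)²
  = (2.576 + 1.282)² · (0.78·0.22 + 0.71·0.29) / (0.07)²
  = (3.858)² · (0.1716 + 0.2059) / 0.0049
  = 14.8842 · 0.3775 / 0.0049
  = 1146.69
Round up → n = 1147 per group.

n = 1147 per group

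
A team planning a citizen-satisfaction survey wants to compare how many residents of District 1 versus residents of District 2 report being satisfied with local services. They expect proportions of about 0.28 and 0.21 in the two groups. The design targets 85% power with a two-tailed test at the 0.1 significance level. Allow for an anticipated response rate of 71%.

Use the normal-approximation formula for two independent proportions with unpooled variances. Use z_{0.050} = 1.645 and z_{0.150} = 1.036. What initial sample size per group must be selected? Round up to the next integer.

n = 760 per group

n = (z_{α/2} + z_β)² · [p₁(1−p₁) + p₂(1−p₂)] / (p₁ − p₂)²
  = (1.645 + 1.036)² · (0.28·0.72 + 0.21·0.79) / (0.07)²
  = (2.681)² · (0.2016 + 0.1659) / 0.0049
  = 7.1878 · 0.3675 / 0.0049
  = 539.08
Adjust for 71% response: 539.08 / 0.71 = 759.27.
Round up → n = 760 per group.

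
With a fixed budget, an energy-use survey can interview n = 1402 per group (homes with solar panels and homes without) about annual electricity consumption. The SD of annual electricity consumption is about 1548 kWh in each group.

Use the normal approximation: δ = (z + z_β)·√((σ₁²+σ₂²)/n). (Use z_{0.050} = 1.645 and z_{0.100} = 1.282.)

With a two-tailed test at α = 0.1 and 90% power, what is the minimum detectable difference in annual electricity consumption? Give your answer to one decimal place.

Minimum detectable difference ≈ 171.1 kWh

δ = (z_{α/2} + z_β) · √((σ₁²+σ₂²)/n)
  = (1.645 + 1.282) · √(4792608/1402)
  = 2.927 · √3418.4
  = 2.927 · 58.4672
  = 171.1334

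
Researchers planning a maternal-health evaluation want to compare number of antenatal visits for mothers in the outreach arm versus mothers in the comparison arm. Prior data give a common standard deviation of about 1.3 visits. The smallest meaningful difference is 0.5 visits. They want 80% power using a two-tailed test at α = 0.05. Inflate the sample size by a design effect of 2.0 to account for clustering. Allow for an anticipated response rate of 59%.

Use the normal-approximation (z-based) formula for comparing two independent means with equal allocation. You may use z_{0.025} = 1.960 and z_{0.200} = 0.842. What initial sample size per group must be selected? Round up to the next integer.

n = (z_{α/2} + z_β)² · (σ₁² + σ₂²) / δ²
  = (1.960 + 0.842)² · (2·1.3² = 3.38) / 0.5²
  = 7.8512 · 3.38 / 0.25
  = 106.15
Design effect: 2.0 × 106.15 = 212.30.
Adjust for 59% response: 212.30 / 0.59 = 359.82.
Round up → n = 360 per group.

n = 360 per group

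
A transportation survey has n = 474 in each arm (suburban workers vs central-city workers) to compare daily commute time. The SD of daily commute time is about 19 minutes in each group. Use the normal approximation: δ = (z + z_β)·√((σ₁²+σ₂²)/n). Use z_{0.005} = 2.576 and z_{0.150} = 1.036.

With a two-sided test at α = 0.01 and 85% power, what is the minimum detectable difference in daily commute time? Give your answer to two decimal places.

Minimum detectable difference ≈ 4.46 minutes

δ = (z_{α/2} + z_β) · √((σ₁²+σ₂²)/n)
  = (2.576 + 1.036) · √(722/474)
  = 3.612 · √1.5232
  = 3.612 · 1.2342
  = 4.4579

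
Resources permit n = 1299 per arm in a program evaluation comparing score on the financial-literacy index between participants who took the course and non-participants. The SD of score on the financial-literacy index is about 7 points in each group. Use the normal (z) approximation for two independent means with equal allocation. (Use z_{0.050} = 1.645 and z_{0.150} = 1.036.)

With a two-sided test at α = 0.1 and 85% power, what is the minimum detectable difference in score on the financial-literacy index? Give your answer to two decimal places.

δ = (z_{α/2} + z_β) · √((σ₁²+σ₂²)/n)
  = (1.645 + 1.036) · √(98/1299)
  = 2.681 · √0.07544
  = 2.681 · 0.2747
  = 0.7364

Minimum detectable difference ≈ 0.74 points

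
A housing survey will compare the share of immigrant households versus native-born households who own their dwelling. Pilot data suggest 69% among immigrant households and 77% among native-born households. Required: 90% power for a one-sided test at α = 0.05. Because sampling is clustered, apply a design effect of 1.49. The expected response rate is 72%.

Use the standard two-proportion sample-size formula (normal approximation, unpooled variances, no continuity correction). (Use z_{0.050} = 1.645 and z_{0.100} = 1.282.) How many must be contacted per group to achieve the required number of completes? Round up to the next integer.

n = (z_α + z_β)² · [p₁(1−p₁) + p₂(1−p₂)] / (p₁ − p₂)²
  = (1.645 + 1.282)² · (0.69·0.31 + 0.77·0.23) / (-0.08)²
  = (2.927)² · (0.2139 + 0.1771) / 0.0064
  = 8.5673 · 0.3910 / 0.0064
  = 523.41
Design effect: 1.49 × 523.41 = 779.88.
Adjust for 72% response: 779.88 / 0.72 = 1083.17.
Round up → n = 1084 per group.

n = 1084 per group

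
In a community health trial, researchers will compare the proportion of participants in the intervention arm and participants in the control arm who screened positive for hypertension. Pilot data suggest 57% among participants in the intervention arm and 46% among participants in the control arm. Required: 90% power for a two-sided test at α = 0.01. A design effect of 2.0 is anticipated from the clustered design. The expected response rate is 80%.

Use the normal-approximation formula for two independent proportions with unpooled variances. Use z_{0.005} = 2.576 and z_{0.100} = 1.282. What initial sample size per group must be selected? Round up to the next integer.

n = (z_{α/2} + z_β)² · [p₁(1−p₁) + p₂(1−p₂)] / (p₁ − p₂)²
  = (2.576 + 1.282)² · (0.57·0.43 + 0.46·0.54) / (0.11)²
  = (3.858)² · (0.2451 + 0.2484) / 0.0121
  = 14.8842 · 0.4935 / 0.0121
  = 607.05
Design effect: 2.0 × 607.05 = 1214.10.
Adjust for 80% response: 1214.10 / 0.80 = 1517.63.
Round up → n = 1518 per group.

n = 1518 per group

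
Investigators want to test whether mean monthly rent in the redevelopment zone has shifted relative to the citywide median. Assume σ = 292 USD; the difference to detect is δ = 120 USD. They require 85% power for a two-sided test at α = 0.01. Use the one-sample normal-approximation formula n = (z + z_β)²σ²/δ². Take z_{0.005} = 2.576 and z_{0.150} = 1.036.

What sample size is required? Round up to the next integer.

n = (z_{α/2} + z_β)² · σ² / δ²
  = (2.576 + 1.036)² · 292² / 120²
  = 13.0465 · 85264 / 14400
  = 77.25
Round up → n = 78.

n = 78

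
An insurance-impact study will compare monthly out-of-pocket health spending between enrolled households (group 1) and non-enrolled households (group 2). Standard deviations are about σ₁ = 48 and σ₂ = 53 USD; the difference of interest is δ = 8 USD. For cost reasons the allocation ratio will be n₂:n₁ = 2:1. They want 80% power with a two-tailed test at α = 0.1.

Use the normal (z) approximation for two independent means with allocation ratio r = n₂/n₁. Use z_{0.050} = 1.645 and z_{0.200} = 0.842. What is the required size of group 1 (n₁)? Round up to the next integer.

n₁ = 359

n₁ = (z_{α/2} + z_β)² · (σ₁² + σ₂²/r) / δ²
   = (1.645 + 0.842)² · (48² + 53²/2) / 8²
   = 6.1852 · (2304 + 1404.5) / 64
   = 6.1852 · 3708.5 / 64
   = 358.40
Round up → n₁ = 359; n₂ = r·n₁ = 2 × 359 = 718.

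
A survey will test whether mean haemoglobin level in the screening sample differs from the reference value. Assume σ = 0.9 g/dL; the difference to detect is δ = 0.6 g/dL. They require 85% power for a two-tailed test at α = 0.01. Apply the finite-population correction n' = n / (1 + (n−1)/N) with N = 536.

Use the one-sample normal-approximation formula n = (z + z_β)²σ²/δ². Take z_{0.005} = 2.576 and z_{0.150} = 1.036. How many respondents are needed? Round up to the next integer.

n = (z_{α/2} + z_β)² · σ² / δ²
  = (2.576 + 1.036)² · 0.9² / 0.6²
  = 13.0465 · 0.81 / 0.36
  = 29.35
Finite-population correction (N = 536): 29.35 / (1 + (29.35 − 1)/536) = 27.88.
Round up → n = 28.

n = 28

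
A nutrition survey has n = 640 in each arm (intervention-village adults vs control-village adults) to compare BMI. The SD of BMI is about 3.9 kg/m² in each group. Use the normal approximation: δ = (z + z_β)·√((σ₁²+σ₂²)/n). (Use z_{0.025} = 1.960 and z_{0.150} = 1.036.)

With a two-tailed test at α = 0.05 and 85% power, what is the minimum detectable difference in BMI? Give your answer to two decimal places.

Minimum detectable difference ≈ 0.65 kg/m²

δ = (z_{α/2} + z_β) · √((σ₁²+σ₂²)/n)
  = (1.960 + 1.036) · √(30.42/640)
  = 2.996 · √0.04753
  = 2.996 · 0.2180
  = 0.6532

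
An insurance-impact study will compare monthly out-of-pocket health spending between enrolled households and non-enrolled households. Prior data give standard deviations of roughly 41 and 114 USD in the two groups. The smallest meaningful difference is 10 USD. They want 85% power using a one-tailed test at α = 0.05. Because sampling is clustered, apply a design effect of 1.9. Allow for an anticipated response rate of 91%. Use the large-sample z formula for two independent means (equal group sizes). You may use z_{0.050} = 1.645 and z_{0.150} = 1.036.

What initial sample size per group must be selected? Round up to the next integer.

n = 2203 per group

n = (z_α + z_β)² · (σ₁² + σ₂²) / δ²
  = (1.645 + 1.036)² · (41² + 114² = 14677) / 10²
  = 7.1878 · 14677 / 100
  = 1054.95
Design effect: 1.9 × 1054.95 = 2004.40.
Adjust for 91% response: 2004.40 / 0.91 = 2202.64.
Round up → n = 2203 per group.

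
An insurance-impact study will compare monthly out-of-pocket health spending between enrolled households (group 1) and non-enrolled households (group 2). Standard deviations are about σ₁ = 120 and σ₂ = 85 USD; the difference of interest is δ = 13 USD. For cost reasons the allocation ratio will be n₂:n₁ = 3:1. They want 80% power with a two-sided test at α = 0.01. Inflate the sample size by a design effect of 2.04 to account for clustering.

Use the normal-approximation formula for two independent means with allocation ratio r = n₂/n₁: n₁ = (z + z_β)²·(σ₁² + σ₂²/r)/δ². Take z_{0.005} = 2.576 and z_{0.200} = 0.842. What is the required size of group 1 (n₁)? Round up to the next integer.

n₁ = (z_{α/2} + z_β)² · (σ₁² + σ₂²/r) / δ²
   = (2.576 + 0.842)² · (120² + 85²/3) / 13²
   = 11.6827 · (14400 + 2408.3) / 169
   = 11.6827 · 16808.3 / 169
   = 1161.94
Design effect: 2.04 × 1161.94 = 2370.35.
Round up → n₁ = 2371; n₂ = r·n₁ = 3 × 2371 = 7113.

n₁ = 2371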